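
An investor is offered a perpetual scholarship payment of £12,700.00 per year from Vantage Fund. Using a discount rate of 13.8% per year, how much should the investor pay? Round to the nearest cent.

Level perpetuity: PV = C / r = £12,700.00 / 0.138 = £92,028.99

£92028.99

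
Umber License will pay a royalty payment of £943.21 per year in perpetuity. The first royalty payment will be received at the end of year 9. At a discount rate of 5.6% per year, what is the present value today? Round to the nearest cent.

£10892.03

Value at end of year 8: C / r = £943.21 / 0.056 = £16,843.0357
Discount to today: PV = £16,843.0357 / (1 + 0.056)^8 = £16,843.0357 / 1.546363 = £10,892.03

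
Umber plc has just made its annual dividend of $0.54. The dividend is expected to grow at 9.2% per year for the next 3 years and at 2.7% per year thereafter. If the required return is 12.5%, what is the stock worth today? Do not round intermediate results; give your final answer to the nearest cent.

$6.70

D_1 = 0.58968
D_2 = 0.64393
D_3 = 0.70317
Terminal value at year 3: TV = D_3×(1+g_2)/(r−g_2) = 0.72216/0.098 = 7.36896
P_0 = D_1/(1+r)^1 + D_2/(1+r)^2 + D_3/(1+r)^3 + TV/(1+r)^3
    = 0.52416 + 0.50878 + 0.49386 + 5.17545 = 6.70226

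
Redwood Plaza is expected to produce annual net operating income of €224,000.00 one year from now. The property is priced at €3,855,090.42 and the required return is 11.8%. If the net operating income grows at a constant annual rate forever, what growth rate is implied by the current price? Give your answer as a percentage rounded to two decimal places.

5.99%

P = D₁/(r−g) ⇒ g = r − D₁/P = 0.118 − €224,000.00/€3,855,090.42 = 0.059895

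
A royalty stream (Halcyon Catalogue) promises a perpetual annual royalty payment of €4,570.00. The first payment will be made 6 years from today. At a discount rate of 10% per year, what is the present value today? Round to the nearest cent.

€28376.10

Value at end of year 5: C / r = €4,570.00 / 0.1 = €45,700.0000
Discount to today: PV = €45,700.0000 / (1 + 0.1)^5 = €45,700.0000 / 1.610510 = €28,376.10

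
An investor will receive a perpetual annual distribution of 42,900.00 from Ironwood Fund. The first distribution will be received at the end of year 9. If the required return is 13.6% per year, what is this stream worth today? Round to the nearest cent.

Value at end of year 8: C / r = 42,900.00 / 0.136 = 315,441.1765
Discount to today: PV = 315,441.1765 / (1 + 0.136)^8 = 315,441.1765 / 2.773490 = 113,734.37

113734.37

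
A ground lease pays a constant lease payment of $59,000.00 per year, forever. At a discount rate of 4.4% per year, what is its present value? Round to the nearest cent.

Level perpetuity: PV = C / r = $59,000.00 / 0.044 = $1,340,909.09

$1340909.09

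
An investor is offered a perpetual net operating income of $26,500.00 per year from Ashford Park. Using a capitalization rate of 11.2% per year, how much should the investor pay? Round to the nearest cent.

$236607.14

Level perpetuity: PV = C / r = $26,500.00 / 0.112 = $236,607.14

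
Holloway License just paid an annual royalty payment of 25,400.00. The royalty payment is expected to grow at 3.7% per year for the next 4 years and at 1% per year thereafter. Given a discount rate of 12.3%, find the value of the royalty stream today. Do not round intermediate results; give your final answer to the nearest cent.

D_1 = 26339.80000
D_2 = 27314.37260
D_3 = 28325.00439
D_4 = 29373.02955
Terminal value at year 4: TV = D_4×(1+g_2)/(r−g_2) = 29666.75984/0.113 = 262537.69773
P_0 = D_1/(1+r)^1 + D_2/(1+r)^2 + D_3/(1+r)^3 + D_4/(1+r)^4 + TV/(1+r)^4
    = 23454.85307 + 21658.66664 + 20000.03322 + 18468.41892 + 165071.70894 = 248653.68079

248653.68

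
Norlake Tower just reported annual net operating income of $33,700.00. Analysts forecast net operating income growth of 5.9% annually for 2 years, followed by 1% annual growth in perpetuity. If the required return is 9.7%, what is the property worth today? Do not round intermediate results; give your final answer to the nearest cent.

D_1 = 35688.30000
D_2 = 37793.90970
Terminal value at year 2: TV = D_2×(1+g_2)/(r−g_2) = 38171.84880/0.087 = 438756.88272
P_0 = D_1/(1+r)^1 + D_2/(1+r)^2 + TV/(1+r)^2
    = 32532.63446 + 31405.70637 + 364594.98203 = 428533.32286

$428533.32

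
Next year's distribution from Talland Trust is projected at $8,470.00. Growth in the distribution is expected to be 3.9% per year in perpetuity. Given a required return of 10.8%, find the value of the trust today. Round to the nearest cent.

$122753.62

Growing perpetuity: P = D₁ / (r − g) = $8,470.0000 / (0.108 − 0.039) = $122,753.62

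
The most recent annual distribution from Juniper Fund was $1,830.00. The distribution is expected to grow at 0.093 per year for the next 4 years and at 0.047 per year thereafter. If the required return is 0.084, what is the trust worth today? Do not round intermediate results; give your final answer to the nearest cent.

D_1 = 2000.19000
D_2 = 2186.20767
D_3 = 2389.52498
D_4 = 2611.75081
Terminal value at year 4: TV = D_4×(1+g_2)/(r−g_2) = 2734.50309/0.037 = 73905.48905
P_0 = D_1/(1+r)^1 + D_2/(1+r)^2 + D_3/(1+r)^3 + D_4/(1+r)^4 + TV/(1+r)^4
    = 1845.19373 + 1860.51360 + 1875.96067 + 1891.53599 + 53525.35623 = 60998.56021

$60998.56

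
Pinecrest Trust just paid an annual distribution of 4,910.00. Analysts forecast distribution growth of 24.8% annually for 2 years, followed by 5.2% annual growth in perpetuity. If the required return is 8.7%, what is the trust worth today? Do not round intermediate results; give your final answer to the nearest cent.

206645.12

D_1 = 6127.68000
D_2 = 7647.34464
Terminal value at year 2: TV = D_2×(1+g_2)/(r−g_2) = 8045.00656/0.035 = 229857.33032
P_0 = D_1/(1+r)^1 + D_2/(1+r)^2 + TV/(1+r)^2
    = 5637.24011 + 6472.19472 + 194535.68122 = 206645.11605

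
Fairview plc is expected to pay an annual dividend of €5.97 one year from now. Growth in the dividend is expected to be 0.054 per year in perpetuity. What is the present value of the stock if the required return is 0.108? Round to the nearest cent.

Growing perpetuity: P = D₁ / (r − g) = €5.9700 / (0.108 − 0.054) = €110.56

€110.56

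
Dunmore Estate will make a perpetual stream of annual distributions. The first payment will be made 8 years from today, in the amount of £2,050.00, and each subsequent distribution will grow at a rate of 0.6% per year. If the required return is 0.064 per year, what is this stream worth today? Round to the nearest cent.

Value at end of year 7: C₁ / (r − g) = £2,050.00 / (0.064 − 0.006) = £35,344.8276
Discount to today: PV = £35,344.8276 / (1 + 0.064)^7 = £35,344.8276 / 1.543801 = £22,894.67

£22894.67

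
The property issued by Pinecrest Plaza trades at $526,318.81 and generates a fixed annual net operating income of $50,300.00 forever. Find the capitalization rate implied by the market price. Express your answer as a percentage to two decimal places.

9.56%

P = C/r ⇒ r = C/P = $50,300.00/$526,318.81 = 0.095569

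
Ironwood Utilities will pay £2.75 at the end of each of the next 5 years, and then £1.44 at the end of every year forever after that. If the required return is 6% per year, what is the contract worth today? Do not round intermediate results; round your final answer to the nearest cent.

£29.52

PV of 5-year annuity: £2.75 × [1 − (1+0.06)^−5] / 0.06 = 11.58400
Perpetuity value at year 5: £1.44 / 0.06 = 24.00000
PV of perpetuity: 24.00000 / (1+0.06)^5 = 17.93420
Total PV = 11.58400 + 17.93420 = 29.51820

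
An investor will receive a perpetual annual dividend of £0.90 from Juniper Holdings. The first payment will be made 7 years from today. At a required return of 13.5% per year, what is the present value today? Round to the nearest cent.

£3.12

Value at end of year 6: C / r = £0.90 / 0.135 = £6.6667
Discount to today: PV = £6.6667 / (1 + 0.135)^6 = £6.6667 / 2.137840 = £3.12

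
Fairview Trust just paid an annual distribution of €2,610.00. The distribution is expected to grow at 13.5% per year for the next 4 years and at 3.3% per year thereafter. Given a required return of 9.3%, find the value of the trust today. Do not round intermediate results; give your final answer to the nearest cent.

€63732.94

D_1 = 2962.35000
D_2 = 3362.26725
D_3 = 3816.17333
D_4 = 4331.35673
Terminal value at year 4: TV = D_4×(1+g_2)/(r−g_2) = 4474.29150/0.06 = 74571.52500
P_0 = D_1/(1+r)^1 + D_2/(1+r)^2 + D_3/(1+r)^3 + D_4/(1+r)^4 + TV/(1+r)^4
    = 2710.29277 + 2814.43943 + 2922.58806 + 3034.89245 + 52250.73173 = 63732.94445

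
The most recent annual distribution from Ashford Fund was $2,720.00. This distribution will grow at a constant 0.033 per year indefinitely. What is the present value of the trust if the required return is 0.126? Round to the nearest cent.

D₁ = D₀ × (1 + g) = $2,720.00 × 1.033 = $2,809.7600
Growing perpetuity: P = D₁ / (r − g) = $2,809.7600 / (0.126 − 0.033) = $30,212.47

$30212.47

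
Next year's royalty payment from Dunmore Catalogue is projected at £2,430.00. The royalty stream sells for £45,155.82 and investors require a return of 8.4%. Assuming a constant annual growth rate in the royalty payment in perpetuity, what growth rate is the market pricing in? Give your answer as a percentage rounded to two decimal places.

P = D₁/(r−g) ⇒ g = r − D₁/P = 0.084 − £2,430.00/£45,155.82 = 0.030186

3.02%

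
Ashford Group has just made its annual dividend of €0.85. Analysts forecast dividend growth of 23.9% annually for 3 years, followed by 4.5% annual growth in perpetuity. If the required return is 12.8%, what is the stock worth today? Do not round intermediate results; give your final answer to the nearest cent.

D_1 = 1.05315
D_2 = 1.30485
D_3 = 1.61671
Terminal value at year 3: TV = D_3×(1+g_2)/(r−g_2) = 1.68946/0.083 = 20.35500
P_0 = D_1/(1+r)^1 + D_2/(1+r)^2 + D_3/(1+r)^3 + TV/(1+r)^3
    = 0.93364 + 1.02552 + 1.12643 + 14.18220 = 17.26780

€17.27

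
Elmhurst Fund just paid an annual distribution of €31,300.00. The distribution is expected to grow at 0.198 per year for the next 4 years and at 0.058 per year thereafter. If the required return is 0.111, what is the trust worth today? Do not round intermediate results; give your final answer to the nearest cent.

€996450.14

D_1 = 37497.40000
D_2 = 44921.88520
D_3 = 53816.41847
D_4 = 64472.06933
Terminal value at year 4: TV = D_4×(1+g_2)/(r−g_2) = 68211.44935/0.053 = 1287008.47826
P_0 = D_1/(1+r)^1 + D_2/(1+r)^2 + D_3/(1+r)^3 + D_4/(1+r)^4 + TV/(1+r)^4
    = 33751.03510 + 36394.00545 + 39243.94107 + 42317.04897 + 844744.10955 = 996450.14013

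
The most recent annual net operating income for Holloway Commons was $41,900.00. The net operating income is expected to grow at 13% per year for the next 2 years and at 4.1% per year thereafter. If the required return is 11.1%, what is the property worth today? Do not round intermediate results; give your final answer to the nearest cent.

D_1 = 47347.00000
D_2 = 53502.11000
Terminal value at year 2: TV = D_2×(1+g_2)/(r−g_2) = 55695.69651/0.07 = 795652.80729
P_0 = D_1/(1+r)^1 + D_2/(1+r)^2 + TV/(1+r)^2
    = 42616.56166 + 43345.37774 + 644607.68899 = 730569.62839

$730569.63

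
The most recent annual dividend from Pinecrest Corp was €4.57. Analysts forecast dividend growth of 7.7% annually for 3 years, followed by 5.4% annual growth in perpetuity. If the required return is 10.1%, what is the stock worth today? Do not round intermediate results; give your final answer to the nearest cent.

€109.05

D_1 = 4.92189
D_2 = 5.30088
D_3 = 5.70904
Terminal value at year 3: TV = D_3×(1+g_2)/(r−g_2) = 6.01733/0.047 = 128.02832
P_0 = D_1/(1+r)^1 + D_2/(1+r)^2 + D_3/(1+r)^3 + TV/(1+r)^3
    = 4.47038 + 4.37293 + 4.27761 + 95.92772 = 109.04864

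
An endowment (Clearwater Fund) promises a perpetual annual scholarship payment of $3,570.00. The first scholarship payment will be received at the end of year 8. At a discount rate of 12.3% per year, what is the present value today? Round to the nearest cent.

$12885.60

Value at end of year 7: C / r = $3,570.00 / 0.123 = $29,024.3902
Discount to today: PV = $29,024.3902 / (1 + 0.123)^7 = $29,024.3902 / 2.252466 = $12,885.60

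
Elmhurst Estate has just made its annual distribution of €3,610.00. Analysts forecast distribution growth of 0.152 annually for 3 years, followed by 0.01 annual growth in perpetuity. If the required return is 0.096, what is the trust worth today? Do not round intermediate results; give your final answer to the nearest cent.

D_1 = 4158.72000
D_2 = 4790.84544
D_3 = 5519.05395
Terminal value at year 3: TV = D_3×(1+g_2)/(r−g_2) = 5574.24449/0.086 = 64816.79635
P_0 = D_1/(1+r)^1 + D_2/(1+r)^2 + D_3/(1+r)^3 + TV/(1+r)^3
    = 3794.45255 + 3988.32969 + 4192.11296 + 49232.95455 = 61207.84976

€61207.85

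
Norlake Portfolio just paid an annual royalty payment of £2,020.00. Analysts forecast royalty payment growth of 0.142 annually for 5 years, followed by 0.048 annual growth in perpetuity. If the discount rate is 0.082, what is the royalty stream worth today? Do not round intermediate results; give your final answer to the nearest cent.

D_1 = 2306.84000
D_2 = 2634.41128
D_3 = 3008.49768
D_4 = 3435.70435
D_5 = 3923.57437
Terminal value at year 5: TV = D_5×(1+g_2)/(r−g_2) = 4111.90594/0.034 = 120938.41001
P_0 = D_1/(1+r)^1 + D_2/(1+r)^2 + D_3/(1+r)^3 + D_4/(1+r)^4 + D_5/(1+r)^5 + TV/(1+r)^5
    = 2132.01479 + 2250.24112 + 2375.02343 + 2506.72529 + 2645.73039 + 81550.74836 = 93460.48337

£93460.48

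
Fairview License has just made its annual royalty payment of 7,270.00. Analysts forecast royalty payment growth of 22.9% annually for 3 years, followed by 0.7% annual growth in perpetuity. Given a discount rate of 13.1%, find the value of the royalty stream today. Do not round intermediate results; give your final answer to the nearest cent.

D_1 = 8934.83000
D_2 = 10980.90607
D_3 = 13495.53356
Terminal value at year 3: TV = D_3×(1+g_2)/(r−g_2) = 13590.00229/0.124 = 109596.79270
P_0 = D_1/(1+r)^1 + D_2/(1+r)^2 + D_3/(1+r)^3 + TV/(1+r)^3
    = 7899.93811 + 8584.45971 + 9328.29442 + 75754.77805 = 101567.47029

101567.47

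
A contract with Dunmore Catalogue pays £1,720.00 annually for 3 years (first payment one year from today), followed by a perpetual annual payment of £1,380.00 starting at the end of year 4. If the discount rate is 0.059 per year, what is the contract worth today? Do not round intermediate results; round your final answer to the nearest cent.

£24300.34

PV of 3-year annuity: £1,720.00 × [1 − (1+0.059)^−3] / 0.059 = 4606.10010
Perpetuity value at year 3: £1,380.00 / 0.059 = 23389.83051
PV of perpetuity: 23389.83051 / (1+0.059)^3 = 19694.23857
Total PV = 4606.10010 + 19694.23857 = 24300.33867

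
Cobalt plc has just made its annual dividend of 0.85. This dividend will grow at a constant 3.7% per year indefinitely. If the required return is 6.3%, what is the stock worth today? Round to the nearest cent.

D₁ = D₀ × (1 + g) = 0.85 × 1.037 = 0.8815
Growing perpetuity: P = D₁ / (r − g) = 0.8815 / (0.063 − 0.037) = 33.90

33.90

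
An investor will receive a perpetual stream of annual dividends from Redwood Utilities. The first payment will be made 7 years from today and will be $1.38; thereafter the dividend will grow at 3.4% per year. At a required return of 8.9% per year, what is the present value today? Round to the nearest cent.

$15.04

Value at end of year 6: C₁ / (r − g) = $1.38 / (0.089 − 0.034) = $25.0909
Discount to today: PV = $25.0909 / (1 + 0.089)^6 = $25.0909 / 1.667890 = $15.04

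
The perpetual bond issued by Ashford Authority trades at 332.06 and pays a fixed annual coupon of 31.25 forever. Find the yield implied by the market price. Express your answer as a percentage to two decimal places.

P = C/r ⇒ r = C/P = 31.25/332.06 = 0.094109

9.41%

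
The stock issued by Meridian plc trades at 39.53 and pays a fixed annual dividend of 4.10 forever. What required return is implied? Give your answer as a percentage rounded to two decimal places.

10.37%

P = C/r ⇒ r = C/P = 4.10/39.53 = 0.103719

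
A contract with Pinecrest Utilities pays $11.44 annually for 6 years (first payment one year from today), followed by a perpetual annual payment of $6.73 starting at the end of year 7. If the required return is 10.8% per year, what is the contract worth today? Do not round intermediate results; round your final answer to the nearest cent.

PV of 6-year annuity: $11.44 × [1 − (1+0.108)^−6] / 0.108 = 48.67748
Perpetuity value at year 6: $6.73 / 0.108 = 62.31481
PV of perpetuity: 62.31481 / (1+0.108)^6 = 33.67850
Total PV = 48.67748 + 33.67850 = 82.35598

$82.36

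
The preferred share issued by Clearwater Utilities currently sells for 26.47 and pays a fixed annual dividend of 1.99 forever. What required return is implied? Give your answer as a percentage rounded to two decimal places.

P = C/r ⇒ r = C/P = 1.99/26.47 = 0.075179

7.52%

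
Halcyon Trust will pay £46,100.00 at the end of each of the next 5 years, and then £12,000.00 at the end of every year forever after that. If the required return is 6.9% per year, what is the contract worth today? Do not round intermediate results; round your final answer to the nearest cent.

PV of 5-year annuity: £46,100.00 × [1 − (1+0.069)^−5] / 0.069 = 189526.28509
Perpetuity value at year 5: £12,000.00 / 0.069 = 173913.04348
PV of perpetuity: 173913.04348 / (1+0.069)^5 = 124578.65257
Total PV = 189526.28509 + 124578.65257 = 314104.93765

£314104.94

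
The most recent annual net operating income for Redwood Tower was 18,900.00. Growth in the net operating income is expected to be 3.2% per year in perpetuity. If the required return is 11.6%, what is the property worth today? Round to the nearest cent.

D₁ = D₀ × (1 + g) = 18,900.00 × 1.032 = 19,504.8000
Growing perpetuity: P = D₁ / (r − g) = 19,504.8000 / (0.116 − 0.032) = 232,200.00

232200.00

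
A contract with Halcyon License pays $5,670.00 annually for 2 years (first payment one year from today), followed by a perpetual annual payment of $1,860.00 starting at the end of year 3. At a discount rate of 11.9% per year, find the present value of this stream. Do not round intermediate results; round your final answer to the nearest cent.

$22077.82

PV of 2-year annuity: $5,670.00 × [1 − (1+0.119)^−2] / 0.119 = 9595.19583
Perpetuity value at year 2: $1,860.00 / 0.119 = 15630.25210
PV of perpetuity: 15630.25210 / (1+0.119)^2 = 12482.62172
Total PV = 9595.19583 + 12482.62172 = 22077.81755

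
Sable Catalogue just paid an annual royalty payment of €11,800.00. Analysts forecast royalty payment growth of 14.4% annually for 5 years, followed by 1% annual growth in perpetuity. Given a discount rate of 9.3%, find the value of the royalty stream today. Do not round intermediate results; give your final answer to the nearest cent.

€248157.03

D_1 = 13499.20000
D_2 = 15443.08480
D_3 = 17666.88901
D_4 = 20210.92103
D_5 = 23121.29366
Terminal value at year 5: TV = D_5×(1+g_2)/(r−g_2) = 23352.50659/0.083 = 281355.50113
P_0 = D_1/(1+r)^1 + D_2/(1+r)^2 + D_3/(1+r)^3 + D_4/(1+r)^4 + D_5/(1+r)^5 + TV/(1+r)^5
    = 12350.59469 + 12926.88045 + 13530.05602 + 14161.37611 + 14822.15395 + 180365.96979 = 248157.03102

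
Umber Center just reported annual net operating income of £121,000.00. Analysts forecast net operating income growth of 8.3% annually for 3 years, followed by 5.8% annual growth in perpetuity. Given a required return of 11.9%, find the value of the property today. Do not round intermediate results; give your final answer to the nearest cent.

£2242691.37

D_1 = 131043.00000
D_2 = 141919.56900
D_3 = 153698.89323
Terminal value at year 3: TV = D_3×(1+g_2)/(r−g_2) = 162613.42903/0.061 = 2665793.91859
P_0 = D_1/(1+r)^1 + D_2/(1+r)^2 + D_3/(1+r)^3 + TV/(1+r)^3
    = 117107.23861 + 113339.71350 + 109693.39564 + 1902551.02606 = 2242691.37382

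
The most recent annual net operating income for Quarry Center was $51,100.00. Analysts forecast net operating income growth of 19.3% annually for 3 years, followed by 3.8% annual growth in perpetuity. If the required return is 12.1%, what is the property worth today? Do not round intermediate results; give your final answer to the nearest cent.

D_1 = 60962.30000
D_2 = 72728.02390
D_3 = 86764.53251
Terminal value at year 3: TV = D_3×(1+g_2)/(r−g_2) = 90061.58475/0.083 = 1085079.33432
P_0 = D_1/(1+r)^1 + D_2/(1+r)^2 + D_3/(1+r)^3 + TV/(1+r)^3
    = 54382.06958 + 57874.94113 + 61592.15412 + 770272.96360 = 944122.12844

$944122.13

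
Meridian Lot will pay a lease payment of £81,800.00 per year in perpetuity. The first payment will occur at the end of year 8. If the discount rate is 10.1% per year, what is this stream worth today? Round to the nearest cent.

Value at end of year 7: C / r = £81,800.00 / 0.101 = £809,900.9901
Discount to today: PV = £809,900.9901 / (1 + 0.101)^7 = £809,900.9901 / 1.961152 = £412,972.09

£412972.09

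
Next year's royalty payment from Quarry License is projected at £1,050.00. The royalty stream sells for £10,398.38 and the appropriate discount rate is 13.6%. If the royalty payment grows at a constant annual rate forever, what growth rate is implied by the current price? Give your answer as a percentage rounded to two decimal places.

P = D₁/(r−g) ⇒ g = r − D₁/P = 0.136 − £1,050.00/£10,398.38 = 0.035023

3.50%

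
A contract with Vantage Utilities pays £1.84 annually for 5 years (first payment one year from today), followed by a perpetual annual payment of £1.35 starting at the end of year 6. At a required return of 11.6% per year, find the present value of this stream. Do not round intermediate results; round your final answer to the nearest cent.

PV of 5-year annuity: £1.84 × [1 − (1+0.116)^−5] / 0.116 = 6.69904
Perpetuity value at year 5: £1.35 / 0.116 = 11.63793
PV of perpetuity: 11.63793 / (1+0.116)^5 = 6.72287
Total PV = 6.69904 + 6.72287 = 13.42192

£13.42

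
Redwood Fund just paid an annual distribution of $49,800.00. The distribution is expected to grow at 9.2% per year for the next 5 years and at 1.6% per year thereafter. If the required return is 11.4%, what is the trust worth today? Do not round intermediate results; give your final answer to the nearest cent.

$701918.05

D_1 = 54381.60000
D_2 = 59384.70720
D_3 = 64848.10026
D_4 = 70814.12549
D_5 = 77329.02503
Terminal value at year 5: TV = D_5×(1+g_2)/(r−g_2) = 78566.28943/0.098 = 801696.83094
P_0 = D_1/(1+r)^1 + D_2/(1+r)^2 + D_3/(1+r)^3 + D_4/(1+r)^4 + D_5/(1+r)^5 + TV/(1+r)^5
    = 48816.51706 + 47852.45658 + 46907.43499 + 45981.07631 + 45073.01197 + 467287.55264 = 701918.04954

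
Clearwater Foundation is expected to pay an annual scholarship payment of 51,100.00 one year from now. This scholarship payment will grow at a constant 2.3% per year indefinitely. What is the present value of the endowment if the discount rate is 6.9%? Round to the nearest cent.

Growing perpetuity: P = D₁ / (r − g) = 51,100.0000 / (0.069 − 0.023) = 1,110,869.57

1110869.57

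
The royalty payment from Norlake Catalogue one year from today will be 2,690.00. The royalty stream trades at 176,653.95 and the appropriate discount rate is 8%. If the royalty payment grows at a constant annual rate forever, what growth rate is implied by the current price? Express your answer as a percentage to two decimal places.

P = D₁/(r−g) ⇒ g = r − D₁/P = 0.08 − 2,690.00/176,653.95 = 0.064772

6.48%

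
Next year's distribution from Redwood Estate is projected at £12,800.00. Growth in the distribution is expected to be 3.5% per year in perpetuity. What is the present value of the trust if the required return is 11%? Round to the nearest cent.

Growing perpetuity: P = D₁ / (r − g) = £12,800.0000 / (0.11 − 0.035) = £170,666.67

£170666.67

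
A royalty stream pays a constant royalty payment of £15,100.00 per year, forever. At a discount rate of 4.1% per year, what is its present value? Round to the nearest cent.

Level perpetuity: PV = C / r = £15,100.00 / 0.041 = £368,292.68

£368292.68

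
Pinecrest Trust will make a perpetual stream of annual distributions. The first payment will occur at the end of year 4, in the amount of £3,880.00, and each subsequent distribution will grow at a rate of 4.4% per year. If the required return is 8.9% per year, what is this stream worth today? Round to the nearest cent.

£66762.96

Value at end of year 3: C₁ / (r − g) = £3,880.00 / (0.089 − 0.044) = £86,222.2222
Discount to today: PV = £86,222.2222 / (1 + 0.089)^3 = £86,222.2222 / 1.291468 = £66,762.96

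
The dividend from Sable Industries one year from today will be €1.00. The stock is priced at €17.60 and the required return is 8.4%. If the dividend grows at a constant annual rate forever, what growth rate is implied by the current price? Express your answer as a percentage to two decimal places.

P = D₁/(r−g) ⇒ g = r − D₁/P = 0.084 − €1.00/€17.60 = 0.027182

2.72%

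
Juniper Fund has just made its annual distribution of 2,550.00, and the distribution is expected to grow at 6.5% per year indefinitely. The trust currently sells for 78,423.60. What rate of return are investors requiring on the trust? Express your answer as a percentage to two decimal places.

D₁ = 2,550.00 × 1.065 = 2,715.7500
P = D₁/(r − g) ⇒ r = D₁/P + g = 2,715.7500/78,423.60 + 0.065 = 0.034629 + 0.065 = 0.099629

9.96%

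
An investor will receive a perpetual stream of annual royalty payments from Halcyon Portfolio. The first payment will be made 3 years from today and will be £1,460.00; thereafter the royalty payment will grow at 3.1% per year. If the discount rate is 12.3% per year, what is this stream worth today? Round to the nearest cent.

Value at end of year 2: C₁ / (r − g) = £1,460.00 / (0.123 − 0.031) = £15,869.5652
Discount to today: PV = £15,869.5652 / (1 + 0.123)^2 = £15,869.5652 / 1.261129 = £12,583.62

£12583.62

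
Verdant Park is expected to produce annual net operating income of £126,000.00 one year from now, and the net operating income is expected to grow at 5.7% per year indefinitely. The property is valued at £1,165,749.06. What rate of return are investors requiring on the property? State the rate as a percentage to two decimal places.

P = D₁/(r − g) ⇒ r = D₁/P + g = £126,000.0000/£1,165,749.06 + 0.057 = 0.108085 + 0.057 = 0.165085

16.51%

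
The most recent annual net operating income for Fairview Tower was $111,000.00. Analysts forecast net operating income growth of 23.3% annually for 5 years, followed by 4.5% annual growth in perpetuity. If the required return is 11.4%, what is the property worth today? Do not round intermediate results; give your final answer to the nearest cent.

D_1 = 136863.00000
D_2 = 168752.07900
D_3 = 208071.31341
D_4 = 256551.92943
D_5 = 316328.52899
Terminal value at year 5: TV = D_5×(1+g_2)/(r−g_2) = 330563.31279/0.069 = 4790772.64917
P_0 = D_1/(1+r)^1 + D_2/(1+r)^2 + D_3/(1+r)^3 + D_4/(1+r)^4 + D_5/(1+r)^5 + TV/(1+r)^5
    = 122857.27110 + 135981.16271 + 150506.97812 + 166584.47398 + 184379.40433 + 2792412.71774 = 3552722.00798

$3552722.01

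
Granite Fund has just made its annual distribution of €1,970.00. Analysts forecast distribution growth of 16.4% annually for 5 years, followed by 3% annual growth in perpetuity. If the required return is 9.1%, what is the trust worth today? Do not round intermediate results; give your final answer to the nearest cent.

€57997.56

D_1 = 2293.08000
D_2 = 2669.14512
D_3 = 3106.88492
D_4 = 3616.41405
D_5 = 4209.50595
Terminal value at year 5: TV = D_5×(1+g_2)/(r−g_2) = 4335.79113/0.061 = 71078.54309
P_0 = D_1/(1+r)^1 + D_2/(1+r)^2 + D_3/(1+r)^3 + D_4/(1+r)^4 + D_5/(1+r)^5 + TV/(1+r)^5
    = 2101.81485 + 2242.44957 + 2392.49432 + 2552.57872 + 2723.37455 + 45984.84897 = 57997.56099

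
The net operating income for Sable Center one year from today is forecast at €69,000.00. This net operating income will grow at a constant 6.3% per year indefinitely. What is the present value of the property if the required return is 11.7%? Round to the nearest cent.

€1277777.78

Growing perpetuity: P = D₁ / (r − g) = €69,000.0000 / (0.117 − 0.063) = €1,277,777.78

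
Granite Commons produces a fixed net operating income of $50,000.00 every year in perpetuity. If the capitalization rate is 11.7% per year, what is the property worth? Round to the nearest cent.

$427350.43

Level perpetuity: PV = C / r = $50,000.00 / 0.117 = $427,350.43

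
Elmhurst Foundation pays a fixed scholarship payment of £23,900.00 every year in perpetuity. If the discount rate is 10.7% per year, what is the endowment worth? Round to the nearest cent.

£223364.49

Level perpetuity: PV = C / r = £23,900.00 / 0.107 = £223,364.49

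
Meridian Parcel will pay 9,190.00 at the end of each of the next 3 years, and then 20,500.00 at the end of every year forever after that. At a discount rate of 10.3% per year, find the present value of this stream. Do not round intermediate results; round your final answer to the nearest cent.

PV of 3-year annuity: 9,190.00 × [1 − (1+0.103)^−3] / 0.103 = 22734.00271
Perpetuity value at year 3: 20,500.00 / 0.103 = 199029.12621
PV of perpetuity: 199029.12621 / (1+0.103)^3 = 148316.71538
Total PV = 22734.00271 + 148316.71538 = 171050.71809

171050.72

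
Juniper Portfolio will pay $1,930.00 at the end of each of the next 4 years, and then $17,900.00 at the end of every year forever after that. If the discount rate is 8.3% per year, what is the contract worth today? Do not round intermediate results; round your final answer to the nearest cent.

$163119.28

PV of 4-year annuity: $1,930.00 × [1 − (1+0.083)^−4] / 0.083 = 6349.94983
Perpetuity value at year 4: $17,900.00 / 0.083 = 215662.65060
PV of perpetuity: 215662.65060 / (1+0.083)^4 = 156769.33355
Total PV = 6349.94983 + 156769.33355 = 163119.28338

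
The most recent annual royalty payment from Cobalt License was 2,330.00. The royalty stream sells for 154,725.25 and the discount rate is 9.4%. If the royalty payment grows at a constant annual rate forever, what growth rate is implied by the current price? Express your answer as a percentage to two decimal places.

P = D₀(1+g)/(r−g) ⇒ P(r−g) = D₀(1+g) ⇒ g(P+D₀) = P·r − D₀
g = (P·r − D₀)/(P + D₀) = (154,725.25×0.094 − 2,330.00) / (154,725.25 + 2,330.00) = 0.077770

7.78%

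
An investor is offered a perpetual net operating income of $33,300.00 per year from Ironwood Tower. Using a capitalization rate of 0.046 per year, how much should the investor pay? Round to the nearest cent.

$723913.04

Level perpetuity: PV = C / r = $33,300.00 / 0.046 = $723,913.04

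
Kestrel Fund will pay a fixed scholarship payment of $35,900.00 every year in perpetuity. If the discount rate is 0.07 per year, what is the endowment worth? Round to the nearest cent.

$512857.14

Level perpetuity: PV = C / r = $35,900.00 / 0.07 = $512,857.14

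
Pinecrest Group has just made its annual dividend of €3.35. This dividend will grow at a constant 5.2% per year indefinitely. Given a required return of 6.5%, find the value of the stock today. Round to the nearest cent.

€271.09

D₁ = D₀ × (1 + g) = €3.35 × 1.052 = €3.5242
Growing perpetuity: P = D₁ / (r − g) = €3.5242 / (0.065 − 0.052) = €271.09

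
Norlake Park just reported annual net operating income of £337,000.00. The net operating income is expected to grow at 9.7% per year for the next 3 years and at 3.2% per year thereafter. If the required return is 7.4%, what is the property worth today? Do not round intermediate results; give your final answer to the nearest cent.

D_1 = 369689.00000
D_2 = 405548.83300
D_3 = 444887.06980
Terminal value at year 3: TV = D_3×(1+g_2)/(r−g_2) = 459123.45603/0.042 = 10931510.85797
P_0 = D_1/(1+r)^1 + D_2/(1+r)^2 + D_3/(1+r)^3 + TV/(1+r)^3
    = 344216.94600 + 351588.44484 + 359117.80632 + 8824037.52676 = 9878960.72391

£9878960.72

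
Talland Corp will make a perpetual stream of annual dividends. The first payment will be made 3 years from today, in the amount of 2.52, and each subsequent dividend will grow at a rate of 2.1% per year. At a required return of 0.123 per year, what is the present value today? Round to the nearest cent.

19.59

Value at end of year 2: C₁ / (r − g) = 2.52 / (0.123 − 0.021) = 24.7059
Discount to today: PV = 24.7059 / (1 + 0.123)^2 = 24.7059 / 1.261129 = 19.59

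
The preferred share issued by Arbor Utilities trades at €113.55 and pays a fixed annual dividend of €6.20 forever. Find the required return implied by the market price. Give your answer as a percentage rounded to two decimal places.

5.46%

P = C/r ⇒ r = C/P = €6.20/€113.55 = 0.054601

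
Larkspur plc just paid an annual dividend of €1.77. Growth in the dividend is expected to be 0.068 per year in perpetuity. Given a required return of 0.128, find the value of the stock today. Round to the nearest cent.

€31.51

D₁ = D₀ × (1 + g) = €1.77 × 1.068 = €1.8904
Growing perpetuity: P = D₁ / (r − g) = €1.8904 / (0.128 − 0.068) = €31.51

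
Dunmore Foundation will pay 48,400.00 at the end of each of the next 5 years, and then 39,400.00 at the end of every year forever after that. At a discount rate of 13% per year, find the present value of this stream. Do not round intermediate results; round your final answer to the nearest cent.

334732.00

PV of 5-year annuity: 48,400.00 × [1 − (1+0.13)^−5] / 0.13 = 170233.99306
Perpetuity value at year 5: 39,400.00 / 0.13 = 303076.92308
PV of perpetuity: 303076.92308 / (1+0.13)^5 = 164498.01137
Total PV = 170233.99306 + 164498.01137 = 334732.00443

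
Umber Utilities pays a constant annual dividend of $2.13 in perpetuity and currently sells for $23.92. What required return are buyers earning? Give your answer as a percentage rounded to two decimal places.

8.90%

P = C/r ⇒ r = C/P = $2.13/$23.92 = 0.089047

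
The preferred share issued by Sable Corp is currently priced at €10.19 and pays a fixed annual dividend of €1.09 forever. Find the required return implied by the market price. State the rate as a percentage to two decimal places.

P = C/r ⇒ r = C/P = €1.09/€10.19 = 0.106968

10.70%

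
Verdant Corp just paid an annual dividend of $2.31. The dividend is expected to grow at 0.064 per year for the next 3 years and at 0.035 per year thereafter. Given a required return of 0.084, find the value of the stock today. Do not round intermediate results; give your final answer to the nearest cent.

$52.82

D_1 = 2.45784
D_2 = 2.61514
D_3 = 2.78251
Terminal value at year 3: TV = D_3×(1+g_2)/(r−g_2) = 2.87990/0.049 = 58.77344
P_0 = D_1/(1+r)^1 + D_2/(1+r)^2 + D_3/(1+r)^3 + TV/(1+r)^3
    = 2.26738 + 2.22555 + 2.18448 + 46.14167 = 52.81908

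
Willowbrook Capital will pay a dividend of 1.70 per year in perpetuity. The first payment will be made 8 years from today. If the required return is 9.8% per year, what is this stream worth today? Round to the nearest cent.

9.02

Value at end of year 7: C / r = 1.70 / 0.098 = 17.3469
Discount to today: PV = 17.3469 / (1 + 0.098)^7 = 17.3469 / 1.924050 = 9.02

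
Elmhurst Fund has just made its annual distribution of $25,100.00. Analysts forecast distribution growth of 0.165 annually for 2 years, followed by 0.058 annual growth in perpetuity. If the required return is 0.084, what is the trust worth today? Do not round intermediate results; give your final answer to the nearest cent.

D_1 = 29241.50000
D_2 = 34066.34750
Terminal value at year 2: TV = D_2×(1+g_2)/(r−g_2) = 36042.19566/0.026 = 1386238.29442
P_0 = D_1/(1+r)^1 + D_2/(1+r)^2 + TV/(1+r)^2
    = 26975.55351 + 28991.25446 + 1179721.04685 = 1235687.85481

$1235687.85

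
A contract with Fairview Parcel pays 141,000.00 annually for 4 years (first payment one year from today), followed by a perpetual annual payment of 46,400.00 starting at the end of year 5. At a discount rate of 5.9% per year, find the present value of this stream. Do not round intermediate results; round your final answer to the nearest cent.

PV of 4-year annuity: 141,000.00 × [1 − (1+0.059)^−4] / 0.059 = 489700.74578
Perpetuity value at year 4: 46,400.00 / 0.059 = 786440.67797
PV of perpetuity: 786440.67797 / (1+0.059)^4 = 625290.92900
Total PV = 489700.74578 + 625290.92900 = 1114991.67478

1114991.67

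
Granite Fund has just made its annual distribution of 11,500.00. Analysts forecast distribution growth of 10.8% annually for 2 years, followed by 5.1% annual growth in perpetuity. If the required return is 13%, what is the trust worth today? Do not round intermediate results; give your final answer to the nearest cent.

169427.06

D_1 = 12742.00000
D_2 = 14118.13600
Terminal value at year 2: TV = D_2×(1+g_2)/(r−g_2) = 14838.16094/0.079 = 187824.82197
P_0 = D_1/(1+r)^1 + D_2/(1+r)^2 + TV/(1+r)^2
    = 11276.10619 + 11056.57138 + 147094.38638 = 169427.06396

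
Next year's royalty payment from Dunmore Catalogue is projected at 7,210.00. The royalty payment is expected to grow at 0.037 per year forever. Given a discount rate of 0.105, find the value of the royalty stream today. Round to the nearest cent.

106029.41

Growing perpetuity: P = D₁ / (r − g) = 7,210.0000 / (0.105 − 0.037) = 106,029.41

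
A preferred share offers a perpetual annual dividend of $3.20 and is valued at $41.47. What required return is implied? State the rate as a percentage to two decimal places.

7.72%

P = C/r ⇒ r = C/P = $3.20/$41.47 = 0.077164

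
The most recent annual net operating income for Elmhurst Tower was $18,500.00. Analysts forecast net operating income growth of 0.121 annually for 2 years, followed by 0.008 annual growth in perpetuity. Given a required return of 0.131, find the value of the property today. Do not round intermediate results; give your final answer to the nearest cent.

$185451.35

D_1 = 20738.50000
D_2 = 23247.85850
Terminal value at year 2: TV = D_2×(1+g_2)/(r−g_2) = 23433.84137/0.123 = 190519.03551
P_0 = D_1/(1+r)^1 + D_2/(1+r)^2 + TV/(1+r)^2
    = 18336.42794 + 18174.30214 + 148940.62242 = 185451.35250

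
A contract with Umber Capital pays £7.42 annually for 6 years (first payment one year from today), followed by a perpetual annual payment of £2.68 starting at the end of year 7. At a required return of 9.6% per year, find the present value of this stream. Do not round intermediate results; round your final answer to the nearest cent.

£48.80

PV of 6-year annuity: £7.42 × [1 − (1+0.096)^−6] / 0.096 = 32.69839
Perpetuity value at year 6: £2.68 / 0.096 = 27.91667
PV of perpetuity: 27.91667 / (1+0.096)^6 = 16.10647
Total PV = 32.69839 + 16.10647 = 48.80486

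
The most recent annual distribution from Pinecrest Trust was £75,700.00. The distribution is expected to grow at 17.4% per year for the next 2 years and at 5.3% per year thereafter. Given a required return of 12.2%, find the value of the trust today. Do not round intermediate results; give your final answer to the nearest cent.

D_1 = 88871.80000
D_2 = 104335.49320
Terminal value at year 2: TV = D_2×(1+g_2)/(r−g_2) = 109865.27434/0.069 = 1592250.35275
P_0 = D_1/(1+r)^1 + D_2/(1+r)^2 + TV/(1+r)^2
    = 79208.37790 + 82879.35441 + 1264811.01734 = 1426898.74964

£1426898.75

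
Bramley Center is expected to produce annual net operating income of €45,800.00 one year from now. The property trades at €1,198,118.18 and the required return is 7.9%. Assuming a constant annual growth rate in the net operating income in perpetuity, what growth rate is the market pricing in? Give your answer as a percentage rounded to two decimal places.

P = D₁/(r−g) ⇒ g = r − D₁/P = 0.079 − €45,800.00/€1,198,118.18 = 0.040773

4.08%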